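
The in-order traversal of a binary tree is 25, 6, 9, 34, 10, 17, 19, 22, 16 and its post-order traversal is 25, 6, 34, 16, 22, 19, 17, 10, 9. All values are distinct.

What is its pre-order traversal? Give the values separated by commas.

9, 6, 25, 10, 34, 17, 19, 22, 16

The last element of post-order is the root; it splits in-order into left and right subtrees.
Root 9: left subtree has 2 nodes {25, 6}, right has 6 {34, 10, 17, 19, 22, 16}.
  Root 6: left subtree has 1 node {25}, right has 0 { }.
  Root 10: left subtree has 1 node {34}, right has 4 {17, 19, 22, 16}.
    Root 17: left subtree has 0 nodes { }, right has 3 {19, 22, 16}.
      Root 19: left subtree has 0 nodes { }, right has 2 {22, 16}.
        Root 22: left subtree has 0 nodes { }, right has 1 {16}.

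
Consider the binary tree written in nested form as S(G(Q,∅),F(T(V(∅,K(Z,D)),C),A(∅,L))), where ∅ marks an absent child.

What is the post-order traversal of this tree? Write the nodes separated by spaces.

Q G Z D K V C T L A F S

Post-order visits the left subtree, then the right subtree, then the node.
At S: go left to G.
  At G: go left to Q.
    Q is a leaf — visit Q.
  At G: no right child.
  Visit G.
At S: go right to F.
  At F: go left to T.
    At T: go left to V.
      At V: no left child.
      At V: go right to K.
        At K: go left to Z.
          Z is a leaf — visit Z.
        At K: go right to D.
          D is a leaf — visit D.
        Visit K.
      Visit V.
    At T: go right to C.
      C is a leaf — visit C.
    Visit T.
  At F: go right to A.
    At A: no left child.
    At A: go right to L.
      L is a leaf — visit L.
    Visit A.
  Visit F.
Visit S.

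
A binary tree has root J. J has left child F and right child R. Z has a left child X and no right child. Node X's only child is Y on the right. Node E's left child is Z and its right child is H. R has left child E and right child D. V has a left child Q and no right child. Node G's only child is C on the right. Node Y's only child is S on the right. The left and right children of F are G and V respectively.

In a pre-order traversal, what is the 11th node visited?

Pre-order visits the node, then its left subtree, then its right subtree.
Visit J.
At J: go left to F.
  Visit F.
  At F: go left to G.
    Visit G.
    At G: no left child.
    At G: go right to C.
      C is a leaf — visit C.
  At F: go right to V.
    Visit V.
    At V: go left to Q.
      Q is a leaf — visit Q.
    At V: no right child.
At J: go right to R.
  Visit R.
  At R: go left to E.
    Visit E.
    At E: go left to Z.
      Visit Z.
      At Z: go left to X.
        Visit X.
        At X: no left child.
        At X: go right to Y.
          Visit Y.
          At Y: no left child.
          At Y: go right to S.
            S is a leaf — visit S.
      At Z: no right child.
    At E: go right to H.
      H is a leaf — visit H.
  At R: go right to D.
    D is a leaf — visit D.
Full pre-order sequence: J, F, G, C, V, Q, R, E, Z, X, Y, S, H, D.

Y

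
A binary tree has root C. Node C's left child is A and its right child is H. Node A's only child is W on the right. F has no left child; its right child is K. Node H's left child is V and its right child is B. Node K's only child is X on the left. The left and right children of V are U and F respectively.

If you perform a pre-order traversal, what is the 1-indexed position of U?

Pre-order visits the node, then its left subtree, then its right subtree.
Visit C.
At C: go left to A.
  Visit A.
  At A: no left child.
  At A: go right to W.
    W is a leaf — visit W.
At C: go right to H.
  Visit H.
  At H: go left to V.
    Visit V.
    At V: go left to U.
      U is a leaf — visit U.
    At V: go right to F.
      Visit F.
      At F: no left child.
      At F: go right to K.
        Visit K.
        At K: go left to X.
          X is a leaf — visit X.
        At K: no right child.
  At H: go right to B.
    B is a leaf — visit B.
Full pre-order sequence: C, A, W, H, V, U, F, K, X, B.

6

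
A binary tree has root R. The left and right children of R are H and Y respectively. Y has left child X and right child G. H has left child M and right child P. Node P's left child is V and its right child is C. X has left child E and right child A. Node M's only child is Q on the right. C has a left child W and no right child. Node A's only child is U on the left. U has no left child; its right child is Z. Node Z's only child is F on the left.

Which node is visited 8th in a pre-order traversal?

Pre-order visits the node, then its left subtree, then its right subtree.
Visit R.
At R: go left to H.
  Visit H.
  At H: go left to M.
    Visit M.
    At M: no left child.
    At M: go right to Q.
      Q is a leaf — visit Q.
  At H: go right to P.
    Visit P.
    At P: go left to V.
      V is a leaf — visit V.
    At P: go right to C.
      Visit C.
      At C: go left to W.
        W is a leaf — visit W.
      At C: no right child.
At R: go right to Y.
  Visit Y.
  At Y: go left to X.
    Visit X.
    At X: go left to E.
      E is a leaf — visit E.
    At X: go right to A.
      Visit A.
      At A: go left to U.
        Visit U.
        At U: no left child.
        At U: go right to Z.
          Visit Z.
          At Z: go left to F.
            F is a leaf — visit F.
          At Z: no right child.
      At A: no right child.
  At Y: go right to G.
    G is a leaf — visit G.
Full pre-order sequence: R, H, M, Q, P, V, C, W, Y, X, E, A, U, Z, F, G.

W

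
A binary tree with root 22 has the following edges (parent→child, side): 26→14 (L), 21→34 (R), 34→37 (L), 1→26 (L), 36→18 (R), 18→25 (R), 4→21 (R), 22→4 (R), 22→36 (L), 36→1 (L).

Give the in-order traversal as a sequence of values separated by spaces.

In-order visits the left subtree, then the node, then the right subtree.
At 22: go left to 36.
  At 36: go left to 1.
    At 1: go left to 26.
      At 26: go left to 14.
        14 is a leaf — visit 14.
      Visit 26.
      At 26: no right child.
    Visit 1.
    At 1: no right child.
  Visit 36.
  At 36: go right to 18.
    At 18: no left child.
    Visit 18.
    At 18: go right to 25.
      25 is a leaf — visit 25.
Visit 22.
At 22: go right to 4.
  At 4: no left child.
  Visit 4.
  At 4: go right to 21.
    At 21: no left child.
    Visit 21.
    At 21: go right to 34.
      At 34: go left to 37.
        37 is a leaf — visit 37.
      Visit 34.
      At 34: no right child.

14 26 1 36 18 25 22 4 21 37 34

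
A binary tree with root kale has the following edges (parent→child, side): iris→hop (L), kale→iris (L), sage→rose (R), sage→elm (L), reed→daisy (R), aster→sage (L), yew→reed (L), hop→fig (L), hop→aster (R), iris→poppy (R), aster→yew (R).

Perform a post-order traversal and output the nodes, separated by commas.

Post-order visits the left subtree, then the right subtree, then the node.
At kale: go left to iris.
  At iris: go left to hop.
    At hop: go left to fig.
      fig is a leaf — visit fig.
    At hop: go right to aster.
      At aster: go left to sage.
        At sage: go left to elm.
          elm is a leaf — visit elm.
        At sage: go right to rose.
          rose is a leaf — visit rose.
        Visit sage.
      At aster: go right to yew.
        At yew: go left to reed.
          At reed: no left child.
          At reed: go right to daisy.
            daisy is a leaf — visit daisy.
          Visit reed.
        At yew: no right child.
        Visit yew.
      Visit aster.
    Visit hop.
  At iris: go right to poppy.
    poppy is a leaf — visit poppy.
  Visit iris.
At kale: no right child.
Visit kale.

fig, elm, rose, sage, daisy, reed, yew, aster, hop, poppy, iris, kale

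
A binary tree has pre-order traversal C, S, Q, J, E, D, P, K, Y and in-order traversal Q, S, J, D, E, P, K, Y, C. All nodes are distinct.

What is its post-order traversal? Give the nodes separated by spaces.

The first element of pre-order is the root; it splits in-order into left and right subtrees.
Root C: left subtree has 8 nodes {Q, S, J, D, E, P, K, Y}, right has 0 { }.
  Root S: left subtree has 1 node {Q}, right has 6 {J, D, E, P, K, Y}.
    Root J: left subtree has 0 nodes { }, right has 5 {D, E, P, K, Y}.
      Root E: left subtree has 1 node {D}, right has 3 {P, K, Y}.
        Root P: left subtree has 0 nodes { }, right has 2 {K, Y}.
          Root K: left subtree has 0 nodes { }, right has 1 {Y}.

Q D Y K P E J S C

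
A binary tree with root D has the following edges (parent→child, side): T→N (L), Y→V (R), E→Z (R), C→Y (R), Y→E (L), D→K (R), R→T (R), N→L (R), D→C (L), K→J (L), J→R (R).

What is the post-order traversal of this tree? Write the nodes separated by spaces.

Z E V Y C L N T R J K D

Post-order visits the left subtree, then the right subtree, then the node.
At D: go left to C.
  At C: no left child.
  At C: go right to Y.
    At Y: go left to E.
      At E: no left child.
      At E: go right to Z.
        Z is a leaf — visit Z.
      Visit E.
    At Y: go right to V.
      V is a leaf — visit V.
    Visit Y.
  Visit C.
At D: go right to K.
  At K: go left to J.
    At J: no left child.
    At J: go right to R.
      At R: no left child.
      At R: go right to T.
        At T: go left to N.
          At N: no left child.
          At N: go right to L.
            L is a leaf — visit L.
          Visit N.
        At T: no right child.
        Visit T.
      Visit R.
    Visit J.
  At K: no right child.
  Visit K.
Visit D.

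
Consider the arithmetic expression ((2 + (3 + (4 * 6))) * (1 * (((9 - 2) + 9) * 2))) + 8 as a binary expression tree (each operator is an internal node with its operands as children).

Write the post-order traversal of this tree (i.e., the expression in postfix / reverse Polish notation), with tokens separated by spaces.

2 3 4 6 * + + 1 9 2 - 9 + 2 * * * 8 +

Post-order on an expression tree gives postfix notation: for each operator, emit left operand, right operand, then the operator.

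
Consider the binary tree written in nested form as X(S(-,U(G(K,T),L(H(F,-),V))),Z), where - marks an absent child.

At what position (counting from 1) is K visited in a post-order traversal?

1

Post-order visits the left subtree, then the right subtree, then the node.
At X: go left to S.
  At S: no left child.
  At S: go right to U.
    At U: go left to G.
      At G: go left to K.
        K is a leaf — visit K.
      At G: go right to T.
        T is a leaf — visit T.
      Visit G.
    At U: go right to L.
      At L: go left to H.
        At H: go left to F.
          F is a leaf — visit F.
        At H: no right child.
        Visit H.
      At L: go right to V.
        V is a leaf — visit V.
      Visit L.
    Visit U.
  Visit S.
At X: go right to Z.
  Z is a leaf — visit Z.
Visit X.
Full post-order sequence: K, T, G, F, H, V, L, U, S, Z, X.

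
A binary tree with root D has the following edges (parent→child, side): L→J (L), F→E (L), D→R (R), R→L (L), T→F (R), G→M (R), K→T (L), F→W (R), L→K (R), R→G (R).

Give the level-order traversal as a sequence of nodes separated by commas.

D, R, L, G, J, K, M, T, F, E, W

Level-order visits nodes level by level from the root, left to right within each level.
Level 0: D
Level 1: R
Level 2: L, G
Level 3: J, K, M
Level 4: T
Level 5: F
Level 6: E, W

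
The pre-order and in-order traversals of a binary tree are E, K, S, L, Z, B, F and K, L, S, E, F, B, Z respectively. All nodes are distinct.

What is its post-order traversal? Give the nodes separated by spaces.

L S K F B Z E

The first element of pre-order is the root; it splits in-order into left and right subtrees.
Root E: left subtree has 3 nodes {K, L, S}, right has 3 {F, B, Z}.
  Root K: left subtree has 0 nodes { }, right has 2 {L, S}.
    Root S: left subtree has 1 node {L}, right has 0 { }.
  Root Z: left subtree has 2 nodes {F, B}, right has 0 { }.
    Root B: left subtree has 1 node {F}, right has 0 { }.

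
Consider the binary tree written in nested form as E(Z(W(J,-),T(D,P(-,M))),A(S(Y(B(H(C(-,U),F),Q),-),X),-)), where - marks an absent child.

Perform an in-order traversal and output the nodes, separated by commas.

In-order visits the left subtree, then the node, then the right subtree.
At E: go left to Z.
  At Z: go left to W.
    At W: go left to J.
      J is a leaf — visit J.
    Visit W.
    At W: no right child.
  Visit Z.
  At Z: go right to T.
    At T: go left to D.
      D is a leaf — visit D.
    Visit T.
    At T: go right to P.
      At P: no left child.
      Visit P.
      At P: go right to M.
        M is a leaf — visit M.
Visit E.
At E: go right to A.
  At A: go left to S.
    At S: go left to Y.
      At Y: go left to B.
        At B: go left to H.
          At H: go left to C.
            At C: no left child.
            Visit C.
            At C: go right to U.
              U is a leaf — visit U.
          Visit H.
          At H: go right to F.
            F is a leaf — visit F.
        Visit B.
        At B: go right to Q.
          Q is a leaf — visit Q.
      Visit Y.
      At Y: no right child.
    Visit S.
    At S: go right to X.
      X is a leaf — visit X.
  Visit A.
  At A: no right child.

J, W, Z, D, T, P, M, E, C, U, H, F, B, Q, Y, S, X, A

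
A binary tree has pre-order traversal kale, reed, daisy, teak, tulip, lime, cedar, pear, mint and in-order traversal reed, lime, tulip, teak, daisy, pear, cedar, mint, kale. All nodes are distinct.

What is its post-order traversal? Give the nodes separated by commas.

lime, tulip, teak, pear, mint, cedar, daisy, reed, kale

The first element of pre-order is the root; it splits in-order into left and right subtrees.
Root kale: left subtree has 8 nodes {reed, lime, tulip, teak, daisy, pear, cedar, mint}, right has 0 { }.
  Root reed: left subtree has 0 nodes { }, right has 7 {lime, tulip, teak, daisy, pear, cedar, mint}.
    Root daisy: left subtree has 3 nodes {lime, tulip, teak}, right has 3 {pear, cedar, mint}.
      Root teak: left subtree has 2 nodes {lime, tulip}, right has 0 { }.
        Root tulip: left subtree has 1 node {lime}, right has 0 { }.
      Root cedar: left subtree has 1 node {pear}, right has 1 {mint}.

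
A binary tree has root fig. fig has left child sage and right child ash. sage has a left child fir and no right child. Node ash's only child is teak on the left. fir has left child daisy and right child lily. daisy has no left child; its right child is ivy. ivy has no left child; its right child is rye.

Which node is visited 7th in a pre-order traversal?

Pre-order visits the node, then its left subtree, then its right subtree.
Visit fig.
At fig: go left to sage.
  Visit sage.
  At sage: go left to fir.
    Visit fir.
    At fir: go left to daisy.
      Visit daisy.
      At daisy: no left child.
      At daisy: go right to ivy.
        Visit ivy.
        At ivy: no left child.
        At ivy: go right to rye.
          rye is a leaf — visit rye.
    At fir: go right to lily.
      lily is a leaf — visit lily.
  At sage: no right child.
At fig: go right to ash.
  Visit ash.
  At ash: go left to teak.
    teak is a leaf — visit teak.
  At ash: no right child.
Full pre-order sequence: fig, sage, fir, daisy, ivy, rye, lily, ash, teak.

lily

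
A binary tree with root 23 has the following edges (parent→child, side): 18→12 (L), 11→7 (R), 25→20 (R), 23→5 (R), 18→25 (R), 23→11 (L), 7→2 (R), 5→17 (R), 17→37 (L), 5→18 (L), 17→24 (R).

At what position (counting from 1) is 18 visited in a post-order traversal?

Post-order visits the left subtree, then the right subtree, then the node.
At 23: go left to 11.
  At 11: no left child.
  At 11: go right to 7.
    At 7: no left child.
    At 7: go right to 2.
      2 is a leaf — visit 2.
    Visit 7.
  Visit 11.
At 23: go right to 5.
  At 5: go left to 18.
    At 18: go left to 12.
      12 is a leaf — visit 12.
    At 18: go right to 25.
      At 25: no left child.
      At 25: go right to 20.
        20 is a leaf — visit 20.
      Visit 25.
    Visit 18.
  At 5: go right to 17.
    At 17: go left to 37.
      37 is a leaf — visit 37.
    At 17: go right to 24.
      24 is a leaf — visit 24.
    Visit 17.
  Visit 5.
Visit 23.
Full post-order sequence: 2, 7, 11, 12, 20, 25, 18, 37, 24, 17, 5, 23.

7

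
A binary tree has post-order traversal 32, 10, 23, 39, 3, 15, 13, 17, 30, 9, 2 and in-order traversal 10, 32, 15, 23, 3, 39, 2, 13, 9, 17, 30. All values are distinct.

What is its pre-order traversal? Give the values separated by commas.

2, 15, 10, 32, 3, 23, 39, 9, 13, 30, 17

The last element of post-order is the root; it splits in-order into left and right subtrees.
Root 2: left subtree has 6 nodes {10, 32, 15, 23, 3, 39}, right has 4 {13, 9, 17, 30}.
  Root 15: left subtree has 2 nodes {10, 32}, right has 3 {23, 3, 39}.
    Root 10: left subtree has 0 nodes { }, right has 1 {32}.
    Root 3: left subtree has 1 node {23}, right has 1 {39}.
  Root 9: left subtree has 1 node {13}, right has 2 {17, 30}.
    Root 30: left subtree has 1 node {17}, right has 0 { }.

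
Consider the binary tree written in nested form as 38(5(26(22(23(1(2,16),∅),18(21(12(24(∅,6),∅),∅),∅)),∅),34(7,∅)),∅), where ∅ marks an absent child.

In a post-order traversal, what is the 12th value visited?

Post-order visits the left subtree, then the right subtree, then the node.
At 38: go left to 5.
  At 5: go left to 26.
    At 26: go left to 22.
      At 22: go left to 23.
        At 23: go left to 1.
          At 1: go left to 2.
            2 is a leaf — visit 2.
          At 1: go right to 16.
            16 is a leaf — visit 16.
          Visit 1.
        At 23: no right child.
        Visit 23.
      At 22: go right to 18.
        At 18: go left to 21.
          At 21: go left to 12.
            At 12: go left to 24.
              At 24: no left child.
              At 24: go right to 6.
                6 is a leaf — visit 6.
              Visit 24.
            At 12: no right child.
            Visit 12.
          At 21: no right child.
          Visit 21.
        At 18: no right child.
        Visit 18.
      Visit 22.
    At 26: no right child.
    Visit 26.
  At 5: go right to 34.
    At 34: go left to 7.
      7 is a leaf — visit 7.
    At 34: no right child.
    Visit 34.
  Visit 5.
At 38: no right child.
Visit 38.
Full post-order sequence: 2, 16, 1, 23, 6, 24, 12, 21, 18, 22, 26, 7, 34, 5, 38.

7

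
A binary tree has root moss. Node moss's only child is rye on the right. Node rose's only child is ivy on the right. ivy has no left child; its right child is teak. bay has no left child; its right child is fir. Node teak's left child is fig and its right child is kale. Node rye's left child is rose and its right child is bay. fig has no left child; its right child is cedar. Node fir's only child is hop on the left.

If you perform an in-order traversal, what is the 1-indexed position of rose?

2

In-order visits the left subtree, then the node, then the right subtree.
At moss: no left child.
Visit moss.
At moss: go right to rye.
  At rye: go left to rose.
    At rose: no left child.
    Visit rose.
    At rose: go right to ivy.
      At ivy: no left child.
      Visit ivy.
      At ivy: go right to teak.
        At teak: go left to fig.
          At fig: no left child.
          Visit fig.
          At fig: go right to cedar.
            cedar is a leaf — visit cedar.
        Visit teak.
        At teak: go right to kale.
          kale is a leaf — visit kale.
  Visit rye.
  At rye: go right to bay.
    At bay: no left child.
    Visit bay.
    At bay: go right to fir.
      At fir: go left to hop.
        hop is a leaf — visit hop.
      Visit fir.
      At fir: no right child.
Full in-order sequence: moss, rose, ivy, fig, cedar, teak, kale, rye, bay, hop, fir.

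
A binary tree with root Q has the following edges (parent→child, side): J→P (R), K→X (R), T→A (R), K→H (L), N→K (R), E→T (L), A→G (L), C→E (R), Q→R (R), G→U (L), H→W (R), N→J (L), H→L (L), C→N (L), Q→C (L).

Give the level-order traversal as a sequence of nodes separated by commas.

Level-order visits nodes level by level from the root, left to right within each level.
Level 0: Q
Level 1: C, R
Level 2: N, E
Level 3: J, K, T
Level 4: P, H, X, A
Level 5: L, W, G
Level 6: U

Q, C, R, N, E, J, K, T, P, H, X, A, L, W, G, U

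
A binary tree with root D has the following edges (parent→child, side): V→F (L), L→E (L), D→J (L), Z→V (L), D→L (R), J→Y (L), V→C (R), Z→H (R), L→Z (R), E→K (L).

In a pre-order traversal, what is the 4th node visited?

L

Pre-order visits the node, then its left subtree, then its right subtree.
Visit D.
At D: go left to J.
  Visit J.
  At J: go left to Y.
    Y is a leaf — visit Y.
  At J: no right child.
At D: go right to L.
  Visit L.
  At L: go left to E.
    Visit E.
    At E: go left to K.
      K is a leaf — visit K.
    At E: no right child.
  At L: go right to Z.
    Visit Z.
    At Z: go left to V.
      Visit V.
      At V: go left to F.
        F is a leaf — visit F.
      At V: go right to C.
        C is a leaf — visit C.
    At Z: go right to H.
      H is a leaf — visit H.
Full pre-order sequence: D, J, Y, L, E, K, Z, V, F, C, H.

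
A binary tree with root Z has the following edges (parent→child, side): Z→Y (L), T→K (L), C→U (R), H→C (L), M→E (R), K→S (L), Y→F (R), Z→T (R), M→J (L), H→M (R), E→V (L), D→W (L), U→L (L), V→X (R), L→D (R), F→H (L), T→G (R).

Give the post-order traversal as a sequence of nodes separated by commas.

Post-order visits the left subtree, then the right subtree, then the node.
At Z: go left to Y.
  At Y: no left child.
  At Y: go right to F.
    At F: go left to H.
      At H: go left to C.
        At C: no left child.
        At C: go right to U.
          At U: go left to L.
            At L: no left child.
            At L: go right to D.
              At D: go left to W.
                W is a leaf — visit W.
              At D: no right child.
              Visit D.
            Visit L.
          At U: no right child.
          Visit U.
        Visit C.
      At H: go right to M.
        At M: go left to J.
          J is a leaf — visit J.
        At M: go right to E.
          At E: go left to V.
            At V: no left child.
            At V: go right to X.
              X is a leaf — visit X.
            Visit V.
          At E: no right child.
          Visit E.
        Visit M.
      Visit H.
    At F: no right child.
    Visit F.
  Visit Y.
At Z: go right to T.
  At T: go left to K.
    At K: go left to S.
      S is a leaf — visit S.
    At K: no right child.
    Visit K.
  At T: go right to G.
    G is a leaf — visit G.
  Visit T.
Visit Z.

W, D, L, U, C, J, X, V, E, M, H, F, Y, S, K, G, T, Z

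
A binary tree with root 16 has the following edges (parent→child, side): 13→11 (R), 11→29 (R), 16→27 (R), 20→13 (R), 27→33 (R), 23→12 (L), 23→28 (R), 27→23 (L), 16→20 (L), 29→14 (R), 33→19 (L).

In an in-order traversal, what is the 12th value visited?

33

In-order visits the left subtree, then the node, then the right subtree.
At 16: go left to 20.
  At 20: no left child.
  Visit 20.
  At 20: go right to 13.
    At 13: no left child.
    Visit 13.
    At 13: go right to 11.
      At 11: no left child.
      Visit 11.
      At 11: go right to 29.
        At 29: no left child.
        Visit 29.
        At 29: go right to 14.
          14 is a leaf — visit 14.
Visit 16.
At 16: go right to 27.
  At 27: go left to 23.
    At 23: go left to 12.
      12 is a leaf — visit 12.
    Visit 23.
    At 23: go right to 28.
      28 is a leaf — visit 28.
  Visit 27.
  At 27: go right to 33.
    At 33: go left to 19.
      19 is a leaf — visit 19.
    Visit 33.
    At 33: no right child.
Full in-order sequence: 20, 13, 11, 29, 14, 16, 12, 23, 28, 27, 19, 33.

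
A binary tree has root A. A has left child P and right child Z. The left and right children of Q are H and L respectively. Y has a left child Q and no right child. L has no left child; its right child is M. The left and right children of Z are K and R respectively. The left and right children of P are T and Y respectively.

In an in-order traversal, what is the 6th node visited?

In-order visits the left subtree, then the node, then the right subtree.
At A: go left to P.
  At P: go left to T.
    T is a leaf — visit T.
  Visit P.
  At P: go right to Y.
    At Y: go left to Q.
      At Q: go left to H.
        H is a leaf — visit H.
      Visit Q.
      At Q: go right to L.
        At L: no left child.
        Visit L.
        At L: go right to M.
          M is a leaf — visit M.
    Visit Y.
    At Y: no right child.
Visit A.
At A: go right to Z.
  At Z: go left to K.
    K is a leaf — visit K.
  Visit Z.
  At Z: go right to R.
    R is a leaf — visit R.
Full in-order sequence: T, P, H, Q, L, M, Y, A, K, Z, R.

M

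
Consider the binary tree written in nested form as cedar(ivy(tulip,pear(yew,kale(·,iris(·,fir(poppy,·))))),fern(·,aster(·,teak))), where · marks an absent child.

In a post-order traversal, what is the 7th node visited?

Post-order visits the left subtree, then the right subtree, then the node.
At cedar: go left to ivy.
  At ivy: go left to tulip.
    tulip is a leaf — visit tulip.
  At ivy: go right to pear.
    At pear: go left to yew.
      yew is a leaf — visit yew.
    At pear: go right to kale.
      At kale: no left child.
      At kale: go right to iris.
        At iris: no left child.
        At iris: go right to fir.
          At fir: go left to poppy.
            poppy is a leaf — visit poppy.
          At fir: no right child.
          Visit fir.
        Visit iris.
      Visit kale.
    Visit pear.
  Visit ivy.
At cedar: go right to fern.
  At fern: no left child.
  At fern: go right to aster.
    At aster: no left child.
    At aster: go right to teak.
      teak is a leaf — visit teak.
    Visit aster.
  Visit fern.
Visit cedar.
Full post-order sequence: tulip, yew, poppy, fir, iris, kale, pear, ivy, teak, aster, fern, cedar.

pear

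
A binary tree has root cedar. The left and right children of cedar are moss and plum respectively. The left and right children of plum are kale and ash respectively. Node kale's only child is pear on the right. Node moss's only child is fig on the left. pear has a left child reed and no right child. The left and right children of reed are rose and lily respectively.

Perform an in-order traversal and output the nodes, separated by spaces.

fig moss cedar kale rose reed lily pear plum ash

In-order visits the left subtree, then the node, then the right subtree.
At cedar: go left to moss.
  At moss: go left to fig.
    fig is a leaf — visit fig.
  Visit moss.
  At moss: no right child.
Visit cedar.
At cedar: go right to plum.
  At plum: go left to kale.
    At kale: no left child.
    Visit kale.
    At kale: go right to pear.
      At pear: go left to reed.
        At reed: go left to rose.
          rose is a leaf — visit rose.
        Visit reed.
        At reed: go right to lily.
          lily is a leaf — visit lily.
      Visit pear.
      At pear: no right child.
  Visit plum.
  At plum: go right to ash.
    ash is a leaf — visit ash.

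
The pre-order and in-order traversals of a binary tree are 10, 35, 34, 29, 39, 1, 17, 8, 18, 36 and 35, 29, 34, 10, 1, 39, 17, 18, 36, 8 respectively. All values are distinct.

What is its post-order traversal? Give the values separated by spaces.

The first element of pre-order is the root; it splits in-order into left and right subtrees.
Root 10: left subtree has 3 nodes {35, 29, 34}, right has 6 {1, 39, 17, 18, 36, 8}.
  Root 35: left subtree has 0 nodes { }, right has 2 {29, 34}.
    Root 34: left subtree has 1 node {29}, right has 0 { }.
  Root 39: left subtree has 1 node {1}, right has 4 {17, 18, 36, 8}.
    Root 17: left subtree has 0 nodes { }, right has 3 {18, 36, 8}.
      Root 8: left subtree has 2 nodes {18, 36}, right has 0 { }.
        Root 18: left subtree has 0 nodes { }, right has 1 {36}.

29 34 35 1 36 18 8 17 39 10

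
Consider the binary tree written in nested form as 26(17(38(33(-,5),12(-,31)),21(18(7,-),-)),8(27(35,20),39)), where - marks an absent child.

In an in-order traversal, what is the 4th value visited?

In-order visits the left subtree, then the node, then the right subtree.
At 26: go left to 17.
  At 17: go left to 38.
    At 38: go left to 33.
      At 33: no left child.
      Visit 33.
      At 33: go right to 5.
        5 is a leaf — visit 5.
    Visit 38.
    At 38: go right to 12.
      At 12: no left child.
      Visit 12.
      At 12: go right to 31.
        31 is a leaf — visit 31.
  Visit 17.
  At 17: go right to 21.
    At 21: go left to 18.
      At 18: go left to 7.
        7 is a leaf — visit 7.
      Visit 18.
      At 18: no right child.
    Visit 21.
    At 21: no right child.
Visit 26.
At 26: go right to 8.
  At 8: go left to 27.
    At 27: go left to 35.
      35 is a leaf — visit 35.
    Visit 27.
    At 27: go right to 20.
      20 is a leaf — visit 20.
  Visit 8.
  At 8: go right to 39.
    39 is a leaf — visit 39.
Full in-order sequence: 33, 5, 38, 12, 31, 17, 7, 18, 21, 26, 35, 27, 20, 8, 39.

12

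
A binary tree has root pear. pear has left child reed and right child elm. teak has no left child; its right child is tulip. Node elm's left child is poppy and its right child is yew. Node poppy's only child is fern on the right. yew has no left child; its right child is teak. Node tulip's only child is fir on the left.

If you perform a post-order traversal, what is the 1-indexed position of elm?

Post-order visits the left subtree, then the right subtree, then the node.
At pear: go left to reed.
  reed is a leaf — visit reed.
At pear: go right to elm.
  At elm: go left to poppy.
    At poppy: no left child.
    At poppy: go right to fern.
      fern is a leaf — visit fern.
    Visit poppy.
  At elm: go right to yew.
    At yew: no left child.
    At yew: go right to teak.
      At teak: no left child.
      At teak: go right to tulip.
        At tulip: go left to fir.
          fir is a leaf — visit fir.
        At tulip: no right child.
        Visit tulip.
      Visit teak.
    Visit yew.
  Visit elm.
Visit pear.
Full post-order sequence: reed, fern, poppy, fir, tulip, teak, yew, elm, pear.

8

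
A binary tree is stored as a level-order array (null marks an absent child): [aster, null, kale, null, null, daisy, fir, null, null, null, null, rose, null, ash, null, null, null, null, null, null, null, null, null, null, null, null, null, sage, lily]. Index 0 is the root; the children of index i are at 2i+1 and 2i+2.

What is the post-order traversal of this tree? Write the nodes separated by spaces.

rose daisy sage lily ash fir kale aster

Post-order visits the left subtree, then the right subtree, then the node.
At aster: no left child.
At aster: go right to kale.
  At kale: go left to daisy.
    At daisy: go left to rose.
      rose is a leaf — visit rose.
    At daisy: no right child.
    Visit daisy.
  At kale: go right to fir.
    At fir: go left to ash.
      At ash: go left to sage.
        sage is a leaf — visit sage.
      At ash: go right to lily.
        lily is a leaf — visit lily.
      Visit ash.
    At fir: no right child.
    Visit fir.
  Visit kale.
Visit aster.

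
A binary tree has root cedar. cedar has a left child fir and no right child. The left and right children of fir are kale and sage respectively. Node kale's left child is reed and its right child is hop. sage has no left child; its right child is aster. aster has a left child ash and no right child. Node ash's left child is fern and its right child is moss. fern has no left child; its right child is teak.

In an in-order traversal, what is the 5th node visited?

In-order visits the left subtree, then the node, then the right subtree.
At cedar: go left to fir.
  At fir: go left to kale.
    At kale: go left to reed.
      reed is a leaf — visit reed.
    Visit kale.
    At kale: go right to hop.
      hop is a leaf — visit hop.
  Visit fir.
  At fir: go right to sage.
    At sage: no left child.
    Visit sage.
    At sage: go right to aster.
      At aster: go left to ash.
        At ash: go left to fern.
          At fern: no left child.
          Visit fern.
          At fern: go right to teak.
            teak is a leaf — visit teak.
        Visit ash.
        At ash: go right to moss.
          moss is a leaf — visit moss.
      Visit aster.
      At aster: no right child.
Visit cedar.
At cedar: no right child.
Full in-order sequence: reed, kale, hop, fir, sage, fern, teak, ash, moss, aster, cedar.

sage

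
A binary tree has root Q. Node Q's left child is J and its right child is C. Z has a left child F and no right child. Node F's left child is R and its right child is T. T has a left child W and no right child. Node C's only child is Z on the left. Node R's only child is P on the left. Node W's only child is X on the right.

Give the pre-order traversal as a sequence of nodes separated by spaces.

Q J C Z F R P T W X

Pre-order visits the node, then its left subtree, then its right subtree.
Visit Q.
At Q: go left to J.
  J is a leaf — visit J.
At Q: go right to C.
  Visit C.
  At C: go left to Z.
    Visit Z.
    At Z: go left to F.
      Visit F.
      At F: go left to R.
        Visit R.
        At R: go left to P.
          P is a leaf — visit P.
        At R: no right child.
      At F: go right to T.
        Visit T.
        At T: go left to W.
          Visit W.
          At W: no left child.
          At W: go right to X.
            X is a leaf — visit X.
        At T: no right child.
    At Z: no right child.
  At C: no right child.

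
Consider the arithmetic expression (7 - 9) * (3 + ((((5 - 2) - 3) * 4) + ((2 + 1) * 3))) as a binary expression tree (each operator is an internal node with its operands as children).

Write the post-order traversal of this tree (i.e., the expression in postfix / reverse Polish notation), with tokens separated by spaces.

7 9 - 3 5 2 - 3 - 4 * 2 1 + 3 * + + *

Post-order on an expression tree gives postfix notation: for each operator, emit left operand, right operand, then the operator.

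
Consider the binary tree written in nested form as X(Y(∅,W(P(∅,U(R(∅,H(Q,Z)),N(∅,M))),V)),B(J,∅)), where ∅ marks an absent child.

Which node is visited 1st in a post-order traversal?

Q

Post-order visits the left subtree, then the right subtree, then the node.
At X: go left to Y.
  At Y: no left child.
  At Y: go right to W.
    At W: go left to P.
      At P: no left child.
      At P: go right to U.
        At U: go left to R.
          At R: no left child.
          At R: go right to H.
            At H: go left to Q.
              Q is a leaf — visit Q.
            At H: go right to Z.
              Z is a leaf — visit Z.
            Visit H.
          Visit R.
        At U: go right to N.
          At N: no left child.
          At N: go right to M.
            M is a leaf — visit M.
          Visit N.
        Visit U.
      Visit P.
    At W: go right to V.
      V is a leaf — visit V.
    Visit W.
  Visit Y.
At X: go right to B.
  At B: go left to J.
    J is a leaf — visit J.
  At B: no right child.
  Visit B.
Visit X.
Full post-order sequence: Q, Z, H, R, M, N, U, P, V, W, Y, J, B, X.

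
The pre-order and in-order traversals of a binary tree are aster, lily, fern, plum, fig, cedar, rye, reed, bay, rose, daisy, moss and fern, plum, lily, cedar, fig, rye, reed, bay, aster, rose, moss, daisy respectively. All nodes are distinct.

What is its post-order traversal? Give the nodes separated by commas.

The first element of pre-order is the root; it splits in-order into left and right subtrees.
Root aster: left subtree has 8 nodes {fern, plum, lily, cedar, fig, rye, reed, bay}, right has 3 {rose, moss, daisy}.
  Root lily: left subtree has 2 nodes {fern, plum}, right has 5 {cedar, fig, rye, reed, bay}.
    Root fern: left subtree has 0 nodes { }, right has 1 {plum}.
    Root fig: left subtree has 1 node {cedar}, right has 3 {rye, reed, bay}.
      Root rye: left subtree has 0 nodes { }, right has 2 {reed, bay}.
        Root reed: left subtree has 0 nodes { }, right has 1 {bay}.
  Root rose: left subtree has 0 nodes { }, right has 2 {moss, daisy}.
    Root daisy: left subtree has 1 node {moss}, right has 0 { }.

plum, fern, cedar, bay, reed, rye, fig, lily, moss, daisy, rose, aster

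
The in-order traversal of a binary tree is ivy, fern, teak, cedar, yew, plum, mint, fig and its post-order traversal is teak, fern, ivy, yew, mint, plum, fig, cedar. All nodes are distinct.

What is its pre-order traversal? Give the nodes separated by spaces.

cedar ivy fern teak fig plum yew mint

The last element of post-order is the root; it splits in-order into left and right subtrees.
Root cedar: left subtree has 3 nodes {ivy, fern, teak}, right has 4 {yew, plum, mint, fig}.
  Root ivy: left subtree has 0 nodes { }, right has 2 {fern, teak}.
    Root fern: left subtree has 0 nodes { }, right has 1 {teak}.
  Root fig: left subtree has 3 nodes {yew, plum, mint}, right has 0 { }.
    Root plum: left subtree has 1 node {yew}, right has 1 {mint}.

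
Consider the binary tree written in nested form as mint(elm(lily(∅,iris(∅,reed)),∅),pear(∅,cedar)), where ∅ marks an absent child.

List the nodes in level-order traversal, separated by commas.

Level-order visits nodes level by level from the root, left to right within each level.
Level 0: mint
Level 1: elm, pear
Level 2: lily, cedar
Level 3: iris
Level 4: reed

mint, elm, pear, lily, cedar, iris, reed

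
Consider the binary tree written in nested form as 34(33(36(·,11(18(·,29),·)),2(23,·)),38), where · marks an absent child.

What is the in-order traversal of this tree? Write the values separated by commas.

36, 18, 29, 11, 33, 23, 2, 34, 38

In-order visits the left subtree, then the node, then the right subtree.
At 34: go left to 33.
  At 33: go left to 36.
    At 36: no left child.
    Visit 36.
    At 36: go right to 11.
      At 11: go left to 18.
        At 18: no left child.
        Visit 18.
        At 18: go right to 29.
          29 is a leaf — visit 29.
      Visit 11.
      At 11: no right child.
  Visit 33.
  At 33: go right to 2.
    At 2: go left to 23.
      23 is a leaf — visit 23.
    Visit 2.
    At 2: no right child.
Visit 34.
At 34: go right to 38.
  38 is a leaf — visit 38.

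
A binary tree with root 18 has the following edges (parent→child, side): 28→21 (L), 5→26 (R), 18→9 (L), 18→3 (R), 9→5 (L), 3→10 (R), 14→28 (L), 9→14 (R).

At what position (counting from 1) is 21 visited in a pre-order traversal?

Pre-order visits the node, then its left subtree, then its right subtree.
Visit 18.
At 18: go left to 9.
  Visit 9.
  At 9: go left to 5.
    Visit 5.
    At 5: no left child.
    At 5: go right to 26.
      26 is a leaf — visit 26.
  At 9: go right to 14.
    Visit 14.
    At 14: go left to 28.
      Visit 28.
      At 28: go left to 21.
        21 is a leaf — visit 21.
      At 28: no right child.
    At 14: no right child.
At 18: go right to 3.
  Visit 3.
  At 3: no left child.
  At 3: go right to 10.
    10 is a leaf — visit 10.
Full pre-order sequence: 18, 9, 5, 26, 14, 28, 21, 3, 10.

7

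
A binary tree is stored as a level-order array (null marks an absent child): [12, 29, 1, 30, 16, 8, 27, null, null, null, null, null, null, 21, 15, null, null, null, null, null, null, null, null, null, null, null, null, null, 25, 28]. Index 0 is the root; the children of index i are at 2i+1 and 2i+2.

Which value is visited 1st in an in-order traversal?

30

In-order visits the left subtree, then the node, then the right subtree.
At 12: go left to 29.
  At 29: go left to 30.
    30 is a leaf — visit 30.
  Visit 29.
  At 29: go right to 16.
    16 is a leaf — visit 16.
Visit 12.
At 12: go right to 1.
  At 1: go left to 8.
    8 is a leaf — visit 8.
  Visit 1.
  At 1: go right to 27.
    At 27: go left to 21.
      At 21: no left child.
      Visit 21.
      At 21: go right to 25.
        25 is a leaf — visit 25.
    Visit 27.
    At 27: go right to 15.
      At 15: go left to 28.
        28 is a leaf — visit 28.
      Visit 15.
      At 15: no right child.
Full in-order sequence: 30, 29, 16, 12, 8, 1, 21, 25, 27, 28, 15.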